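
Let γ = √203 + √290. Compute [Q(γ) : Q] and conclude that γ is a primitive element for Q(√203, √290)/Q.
[Q(γ) : Q] = 4 (equivalently, Q(γ) = Q(√203, √290))

Obviously Q(γ) ⊆ Q(√203, √290), and [Q(√203, √290):Q] = 4 (since 203, 290 are distinct squarefree integers > 1 with 58870 not a perfect square). To show equality we compute the minimal polynomial of γ. From γ = √203 + √290: γ^2 = 203 + 2√(58870) + 290 = 493 + 2√(58870), so γ^2 - 493 = 2√(58870); squaring, (γ^2 - 493)^2 = 4·58870, i.e. γ^4 - 986γ^2 + 243049 - 235480 = 0, i.e. γ^4 - 986γ^2 + 7569 = 0. So γ is a root of x^4 - 986x^2 + 7569. This polynomial is irreducible over Q: it has no rational root (each ±√203 ± √290 is irrational), and any factorization into two quadratics over Q would force √(58870) ∈ Q (pairing opposite roots) or √203, √290 ∈ Q (other pairings), all impossible. Hence [Q(γ):Q] = 4 = [Q(√203, √290):Q], so Q(γ) = Q(√203, √290).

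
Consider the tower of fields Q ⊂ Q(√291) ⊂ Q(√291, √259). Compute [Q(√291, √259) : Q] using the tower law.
[Q(√291, √259) : Q] = 4

[Q(√291):Q] = 2 (min poly x^2 - 291, irreducible since 291 is squarefree > 1). For the top step, suppose √259 ∈ Q(√291), say √259 = c + d√291 with c, d ∈ Q. Squaring: 259 = c^2 + 291d^2 + 2cd√291. Since √291 ∉ Q this forces 2cd = 0. If d = 0 then √259 = c ∈ Q, contradicting 259 squarefree > 1. If c = 0 then 259 = 291d^2, so 291·259 = (291d)^2 is a perfect square in Q — but 291·259 = 75369 is not a perfect square (since 291 and 259 are distinct squarefree integers). Contradiction. Hence √259 ∉ Q(√291), so x^2 - 259 stays irreducible over Q(√291) and [Q(√291, √259) : Q(√291)] = 2. By the tower law, [Q(√291, √259) : Q] = 2 · 2 = 4.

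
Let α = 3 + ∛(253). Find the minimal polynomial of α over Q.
m_α(x) = x^3 - 9x^2 + 27x - 280

Set β = α - 3 = ∛(253), so β^3 = 253. Then (α - 3)^3 - 253 = 0, i.e. α is a root of g(x) = (x - 3)^3 - 253 = x^3 - 9x^2 + 27x - 280. Since g(x) = h(x - 3) where h(x) = x^3 - 253, and h is irreducible over Q (because 253 is not a perfect cube, so h has no rational root, and a monic cubic with no rational root is irreducible), g is also irreducible (irreducibility is preserved under the substitution x → x - 3). Hence m_α(x) = x^3 - 9x^2 + 27x - 280.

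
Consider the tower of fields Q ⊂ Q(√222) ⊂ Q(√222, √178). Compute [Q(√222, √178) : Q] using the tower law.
[Q(√222, √178) : Q] = 4

[Q(√222):Q] = 2 (min poly x^2 - 222, irreducible since 222 is squarefree > 1). For the top step, suppose √178 ∈ Q(√222), say √178 = c + d√222 with c, d ∈ Q. Squaring: 178 = c^2 + 222d^2 + 2cd√222. Since √222 ∉ Q this forces 2cd = 0. If d = 0 then √178 = c ∈ Q, contradicting 178 squarefree > 1. If c = 0 then 178 = 222d^2, so 222·178 = (222d)^2 is a perfect square in Q — but 222·178 = 39516 is not a perfect square (since 222 and 178 are distinct squarefree integers). Contradiction. Hence √178 ∉ Q(√222), so x^2 - 178 stays irreducible over Q(√222) and [Q(√222, √178) : Q(√222)] = 2. By the tower law, [Q(√222, √178) : Q] = 2 · 2 = 4.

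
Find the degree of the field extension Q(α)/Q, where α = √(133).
[Q(α):Q] = 2

[Q(α):Q] equals the degree of the minimal polynomial of α. Here α^2 = 133 and x^2 - 133 is irreducible (d = 133 is squarefree, ≠ 1, hence not a square), so deg(m_α) = 2. Thus [Q(α):Q] = 2.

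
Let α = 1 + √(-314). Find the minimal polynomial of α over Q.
m_α(x) = x^2 - 2x + 315

From α - 1 = √(-314), squaring gives (α - 1)^2 = -314, i.e. α^2 - 2α + 1 = -314, so α^2 - 2α + 315 = 0. The discriminant of x^2 - 2x + 315 is (-2)^2 - 4·(315) = 4 - 1260 = -1256, and 4·(-314) is not a perfect square in Q since -314 is squarefree and ≠ 1. Hence x^2 - 2x + 315 is irreducible over Q and is the minimal polynomial of α.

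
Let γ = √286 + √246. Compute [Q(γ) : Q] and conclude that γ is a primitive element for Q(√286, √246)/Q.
[Q(γ) : Q] = 4 (equivalently, Q(γ) = Q(√286, √246))

Obviously Q(γ) ⊆ Q(√286, √246), and [Q(√286, √246):Q] = 4 (since 286, 246 are distinct squarefree integers > 1 with 70356 not a perfect square). To show equality we compute the minimal polynomial of γ. From γ = √286 + √246: γ^2 = 286 + 2√(70356) + 246 = 532 + 2√(70356), so γ^2 - 532 = 2√(70356); squaring, (γ^2 - 532)^2 = 4·70356, i.e. γ^4 - 1064γ^2 + 283024 - 281424 = 0, i.e. γ^4 - 1064γ^2 + 1600 = 0. So γ is a root of x^4 - 1064x^2 + 1600. This polynomial is irreducible over Q: it has no rational root (each ±√286 ± √246 is irrational), and any factorization into two quadratics over Q would force √(70356) ∈ Q (pairing opposite roots) or √286, √246 ∈ Q (other pairings), all impossible. Hence [Q(γ):Q] = 4 = [Q(√286, √246):Q], so Q(γ) = Q(√286, √246).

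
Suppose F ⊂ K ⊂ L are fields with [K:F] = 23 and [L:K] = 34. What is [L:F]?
[L:F] = 782

The tower law says that for any tower of field extensions F ⊂ K ⊂ L with finite degrees, [L:F] = [L:K] · [K:F]. Here this gives [L:F] = 34 · 23 = 782.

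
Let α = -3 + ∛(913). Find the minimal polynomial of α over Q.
m_α(x) = x^3 + 9x^2 + 27x - 886

Set β = α + 3 = ∛(913), so β^3 = 913. Then (α + 3)^3 - 913 = 0, i.e. α is a root of g(x) = (x + 3)^3 - 913 = x^3 + 9x^2 + 27x - 886. Since g(x) = h(x + 3) where h(x) = x^3 - 913, and h is irreducible over Q (because 913 is not a perfect cube, so h has no rational root, and a monic cubic with no rational root is irreducible), g is also irreducible (irreducibility is preserved under the substitution x → x + 3). Hence m_α(x) = x^3 + 9x^2 + 27x - 886.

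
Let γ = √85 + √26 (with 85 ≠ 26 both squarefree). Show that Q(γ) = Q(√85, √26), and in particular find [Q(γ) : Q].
[Q(γ) : Q] = 4 (equivalently, Q(γ) = Q(√85, √26))

Obviously Q(γ) ⊆ Q(√85, √26), and [Q(√85, √26):Q] = 4 (since 85, 26 are distinct squarefree integers > 1 with 2210 not a perfect square). To show equality we compute the minimal polynomial of γ. From γ = √85 + √26: γ^2 = 85 + 2√(2210) + 26 = 111 + 2√(2210), so γ^2 - 111 = 2√(2210); squaring, (γ^2 - 111)^2 = 4·2210, i.e. γ^4 - 222γ^2 + 12321 - 8840 = 0, i.e. γ^4 - 222γ^2 + 3481 = 0. So γ is a root of x^4 - 222x^2 + 3481. This polynomial is irreducible over Q: it has no rational root (each ±√85 ± √26 is irrational), and any factorization into two quadratics over Q would force √(2210) ∈ Q (pairing opposite roots) or √85, √26 ∈ Q (other pairings), all impossible. Hence [Q(γ):Q] = 4 = [Q(√85, √26):Q], so Q(γ) = Q(√85, √26).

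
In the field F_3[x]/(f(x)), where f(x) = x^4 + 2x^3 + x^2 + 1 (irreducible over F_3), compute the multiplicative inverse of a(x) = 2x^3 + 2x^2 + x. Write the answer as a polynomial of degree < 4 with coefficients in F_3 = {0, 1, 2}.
a(x)^(-1) ≡ x^3 + 2x^2 + 2 (mod f(x))

Since f is irreducible over F_3, F_3[x]/(f) is a field and a(x) ≠ 0 has an inverse. Apply the extended Euclidean algorithm to f(x) and a(x) in F_3[x]: f(x) = (2x + 2)·a(x) + (x^2 + x + 1);  a(x) = (2x)·(x^2 + x + 1) + (2x);  (x^2 + x + 1) = (2x + 2)·(2x) + (1). The last nonzero remainder is the constant 1 = gcd(f, a) in F_3. Back-substituting through the division chain expresses 1 = s(x)·a(x) + t(x)·f(x) with s(x) ≡ x^3 + 2x^2 + 2 (mod f), so a(x)^(-1) ≡ s(x) = x^3 + 2x^2 + 2 (mod f). Check: (2x^3 + 2x^2 + x)·(x^3 + 2x^2 + 2) = 2x^6 + 2x^4 + x^2 + 2x ≡ 1 (mod x^4 + 2x^3 + x^2 + 1).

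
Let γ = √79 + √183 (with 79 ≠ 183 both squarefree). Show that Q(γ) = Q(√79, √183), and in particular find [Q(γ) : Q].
[Q(γ) : Q] = 4 (equivalently, Q(γ) = Q(√79, √183))

Obviously Q(γ) ⊆ Q(√79, √183), and [Q(√79, √183):Q] = 4 (since 79, 183 are distinct squarefree integers > 1 with 14457 not a perfect square). To show equality we compute the minimal polynomial of γ. From γ = √79 + √183: γ^2 = 79 + 2√(14457) + 183 = 262 + 2√(14457), so γ^2 - 262 = 2√(14457); squaring, (γ^2 - 262)^2 = 4·14457, i.e. γ^4 - 524γ^2 + 68644 - 57828 = 0, i.e. γ^4 - 524γ^2 + 10816 = 0. So γ is a root of x^4 - 524x^2 + 10816. This polynomial is irreducible over Q: it has no rational root (each ±√79 ± √183 is irrational), and any factorization into two quadratics over Q would force √(14457) ∈ Q (pairing opposite roots) or √79, √183 ∈ Q (other pairings), all impossible. Hence [Q(γ):Q] = 4 = [Q(√79, √183):Q], so Q(γ) = Q(√79, √183).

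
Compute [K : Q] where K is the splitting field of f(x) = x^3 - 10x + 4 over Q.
[K : Q] = 6

By the rational root test, any rational root of the monic integer polynomial f(x) = x^3 - 10x + 4 must be an integer dividing the constant term 4, i.e. one of ±{1, 2, 4}. Evaluating: f(1) = -5, f(-1) = 13, f(2) = -8, f(-2) = 16, f(4) = 28, f(-4) = -20; none is 0, so f has no rational root and is therefore irreducible over Q (a cubic with no linear factor over a field is irreducible). For an irreducible cubic, the Galois group is A_3 or S_3 according as the discriminant disc(f) = -4a^3 - 27b^2 = -4·(-10)^3 - 27·(4)^2 = 3568 is or is not a square in Q. Here disc(f) = 3568 is not a perfect square in Q, so the Galois group of f over Q is not contained in A_3 and must be all of S_3. The splitting field has degree |S_3| = 6 over Q, so [K : Q] = 6.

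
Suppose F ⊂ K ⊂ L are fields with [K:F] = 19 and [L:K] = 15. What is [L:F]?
[L:F] = 285

The tower law says that for any tower of field extensions F ⊂ K ⊂ L with finite degrees, [L:F] = [L:K] · [K:F]. Here this gives [L:F] = 15 · 19 = 285.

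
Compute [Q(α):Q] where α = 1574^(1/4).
[Q(α):Q] = 4

α is a root of x^4 - 1574. By Eisenstein's criterion at the prime p = 2 (which divides the constant term 1574 but p^2 = 4 does not, since 1574 is squarefree), x^4 - 1574 is irreducible over Q. Hence [Q(α):Q] = 4.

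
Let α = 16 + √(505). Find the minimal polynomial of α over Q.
m_α(x) = x^2 - 32x - 249

From α - 16 = √(505), squaring gives (α - 16)^2 = 505, i.e. α^2 - 32α + 256 = 505, so α^2 - 32α - 249 = 0. The discriminant of x^2 - 32x - 249 is (-32)^2 - 4·(-249) = 1024 + 996 = 2020, and 4·(505) is not a perfect square in Q since 505 is squarefree and ≠ 1. Hence x^2 - 32x - 249 is irreducible over Q and is the minimal polynomial of α.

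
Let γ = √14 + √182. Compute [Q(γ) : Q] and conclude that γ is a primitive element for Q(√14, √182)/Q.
[Q(γ) : Q] = 4 (equivalently, Q(γ) = Q(√14, √182))

Obviously Q(γ) ⊆ Q(√14, √182), and [Q(√14, √182):Q] = 4 (since 14, 182 are distinct squarefree integers > 1 with 2548 not a perfect square). To show equality we compute the minimal polynomial of γ. From γ = √14 + √182: γ^2 = 14 + 2√(2548) + 182 = 196 + 2√(2548), so γ^2 - 196 = 2√(2548); squaring, (γ^2 - 196)^2 = 4·2548, i.e. γ^4 - 392γ^2 + 38416 - 10192 = 0, i.e. γ^4 - 392γ^2 + 28224 = 0. So γ is a root of x^4 - 392x^2 + 28224. This polynomial is irreducible over Q: it has no rational root (each ±√14 ± √182 is irrational), and any factorization into two quadratics over Q would force √(2548) ∈ Q (pairing opposite roots) or √14, √182 ∈ Q (other pairings), all impossible. Hence [Q(γ):Q] = 4 = [Q(√14, √182):Q], so Q(γ) = Q(√14, √182).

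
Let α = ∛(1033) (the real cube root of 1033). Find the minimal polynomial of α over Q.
m_α(x) = x^3 - 1033

α satisfies α^3 = 1033, so x^3 - 1033 annihilates α. By the rational root test, a rational root p/q (in lowest terms) of x^3 - 1033 would satisfy p^3 = 1033 q^3, forcing q = 1 and p^3 = 1033; but 1033 is not a perfect cube, contradiction. A monic cubic over Q with no rational root is irreducible (any nontrivial factorization would include a linear factor). Hence x^3 - 1033 is the minimal polynomial of α, and in particular [Q(α):Q] = 3.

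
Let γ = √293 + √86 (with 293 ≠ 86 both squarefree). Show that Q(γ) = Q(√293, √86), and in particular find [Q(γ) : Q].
[Q(γ) : Q] = 4 (equivalently, Q(γ) = Q(√293, √86))

Obviously Q(γ) ⊆ Q(√293, √86), and [Q(√293, √86):Q] = 4 (since 293, 86 are distinct squarefree integers > 1 with 25198 not a perfect square). To show equality we compute the minimal polynomial of γ. From γ = √293 + √86: γ^2 = 293 + 2√(25198) + 86 = 379 + 2√(25198), so γ^2 - 379 = 2√(25198); squaring, (γ^2 - 379)^2 = 4·25198, i.e. γ^4 - 758γ^2 + 143641 - 100792 = 0, i.e. γ^4 - 758γ^2 + 42849 = 0. So γ is a root of x^4 - 758x^2 + 42849. This polynomial is irreducible over Q: it has no rational root (each ±√293 ± √86 is irrational), and any factorization into two quadratics over Q would force √(25198) ∈ Q (pairing opposite roots) or √293, √86 ∈ Q (other pairings), all impossible. Hence [Q(γ):Q] = 4 = [Q(√293, √86):Q], so Q(γ) = Q(√293, √86).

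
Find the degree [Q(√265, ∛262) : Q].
[Q(√265, ∛262) : Q] = 6

Let L = Q(√265, ∛262). Since Q(√265) ⊂ L and [Q(√265):Q] = 2, the tower law gives 2 | [L:Q]. Likewise Q(∛262) ⊂ L with [Q(∛262):Q] = 3 (because 262 is not a perfect cube), so 3 | [L:Q]. As gcd(2,3) = 1, [L:Q] is divisible by 6. Conversely L is generated over Q by √265 and ∛262, so [L:Q] ≤ 2·3 = 6. Therefore [Q(√265, ∛262) : Q] = 6.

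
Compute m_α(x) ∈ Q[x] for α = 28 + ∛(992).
m_α(x) = x^3 - 84x^2 + 2352x - 22944

Set β = α - 28 = ∛(992), so β^3 = 992. Then (α - 28)^3 - 992 = 0, i.e. α is a root of g(x) = (x - 28)^3 - 992 = x^3 - 84x^2 + 2352x - 22944. Since g(x) = h(x - 28) where h(x) = x^3 - 992, and h is irreducible over Q (because 992 is not a perfect cube, so h has no rational root, and a monic cubic with no rational root is irreducible), g is also irreducible (irreducibility is preserved under the substitution x → x - 28). Hence m_α(x) = x^3 - 84x^2 + 2352x - 22944.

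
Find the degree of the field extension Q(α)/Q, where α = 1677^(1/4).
[Q(α):Q] = 4

α is a root of x^4 - 1677. By Eisenstein's criterion at the prime p = 3 (which divides the constant term 1677 but p^2 = 9 does not, since 1677 is squarefree), x^4 - 1677 is irreducible over Q. Hence [Q(α):Q] = 4.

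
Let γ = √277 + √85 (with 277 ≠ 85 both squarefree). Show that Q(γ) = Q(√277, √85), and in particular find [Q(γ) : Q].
[Q(γ) : Q] = 4 (equivalently, Q(γ) = Q(√277, √85))

Obviously Q(γ) ⊆ Q(√277, √85), and [Q(√277, √85):Q] = 4 (since 277, 85 are distinct squarefree integers > 1 with 23545 not a perfect square). To show equality we compute the minimal polynomial of γ. From γ = √277 + √85: γ^2 = 277 + 2√(23545) + 85 = 362 + 2√(23545), so γ^2 - 362 = 2√(23545); squaring, (γ^2 - 362)^2 = 4·23545, i.e. γ^4 - 724γ^2 + 131044 - 94180 = 0, i.e. γ^4 - 724γ^2 + 36864 = 0. So γ is a root of x^4 - 724x^2 + 36864. This polynomial is irreducible over Q: it has no rational root (each ±√277 ± √85 is irrational), and any factorization into two quadratics over Q would force √(23545) ∈ Q (pairing opposite roots) or √277, √85 ∈ Q (other pairings), all impossible. Hence [Q(γ):Q] = 4 = [Q(√277, √85):Q], so Q(γ) = Q(√277, √85).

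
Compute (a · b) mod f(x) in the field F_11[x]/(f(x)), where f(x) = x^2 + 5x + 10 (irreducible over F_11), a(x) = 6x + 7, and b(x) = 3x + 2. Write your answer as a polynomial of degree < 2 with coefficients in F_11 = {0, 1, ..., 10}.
a · b ≡ 9x + 10 (mod f(x))

Multiply in F_11[x]: a(x)·b(x) = (6x + 7)·(3x + 2) = 7x^2 + 3. This has degree ≥ 2, so divide by f(x) over F_11: 7x^2 + 3 = (7)·(x^2 + 5x + 10) + (9x + 10). Hence a·b ≡ 9x + 10 (mod f). (F_11[x]/(f) is a field with 11^2 = 121 elements since f is irreducible of degree 2.)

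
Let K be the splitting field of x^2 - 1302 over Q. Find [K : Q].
[K : Q] = 2

f(x) = x^2 - 1302 factors as (x - √1302)(x + √1302). The splitting field is K = Q(√1302). Since 1302 is squarefree and > 1, it is not a perfect square, so x^2 - 1302 is irreducible over Q and [Q(√1302) : Q] = 2. Hence [K : Q] = 2.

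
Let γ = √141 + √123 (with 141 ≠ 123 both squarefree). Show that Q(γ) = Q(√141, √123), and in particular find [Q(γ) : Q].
[Q(γ) : Q] = 4 (equivalently, Q(γ) = Q(√141, √123))

Obviously Q(γ) ⊆ Q(√141, √123), and [Q(√141, √123):Q] = 4 (since 141, 123 are distinct squarefree integers > 1 with 17343 not a perfect square). To show equality we compute the minimal polynomial of γ. From γ = √141 + √123: γ^2 = 141 + 2√(17343) + 123 = 264 + 2√(17343), so γ^2 - 264 = 2√(17343); squaring, (γ^2 - 264)^2 = 4·17343, i.e. γ^4 - 528γ^2 + 69696 - 69372 = 0, i.e. γ^4 - 528γ^2 + 324 = 0. So γ is a root of x^4 - 528x^2 + 324. This polynomial is irreducible over Q: it has no rational root (each ±√141 ± √123 is irrational), and any factorization into two quadratics over Q would force √(17343) ∈ Q (pairing opposite roots) or √141, √123 ∈ Q (other pairings), all impossible. Hence [Q(γ):Q] = 4 = [Q(√141, √123):Q], so Q(γ) = Q(√141, √123).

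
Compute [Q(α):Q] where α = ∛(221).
[Q(α):Q] = 3

The minimal polynomial of α is x^3 - 221, irreducible over Q since 221 is not a perfect cube (so x^3 - 221 has no rational root). Hence [Q(α):Q] = deg(m_α) = 3.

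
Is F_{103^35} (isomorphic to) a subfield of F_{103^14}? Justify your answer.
No: F_{103^35} is not a subfield of F_{103^14}

F_{p^m} embeds in F_{p^n} iff m | n. Here 35 ∤ 14 (since 14 = 0·35 + 14 with remainder 14 ≠ 0), so F_{103^35} is not a subfield of F_{103^14}. Equivalently: if it were, the tower law would give 35 = [F_{103^35}:F_103] dividing [F_{103^14}:F_103] = 14, contradiction.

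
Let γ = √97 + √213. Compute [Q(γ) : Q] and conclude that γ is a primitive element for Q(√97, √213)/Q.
[Q(γ) : Q] = 4 (equivalently, Q(γ) = Q(√97, √213))

Obviously Q(γ) ⊆ Q(√97, √213), and [Q(√97, √213):Q] = 4 (since 97, 213 are distinct squarefree integers > 1 with 20661 not a perfect square). To show equality we compute the minimal polynomial of γ. From γ = √97 + √213: γ^2 = 97 + 2√(20661) + 213 = 310 + 2√(20661), so γ^2 - 310 = 2√(20661); squaring, (γ^2 - 310)^2 = 4·20661, i.e. γ^4 - 620γ^2 + 96100 - 82644 = 0, i.e. γ^4 - 620γ^2 + 13456 = 0. So γ is a root of x^4 - 620x^2 + 13456. This polynomial is irreducible over Q: it has no rational root (each ±√97 ± √213 is irrational), and any factorization into two quadratics over Q would force √(20661) ∈ Q (pairing opposite roots) or √97, √213 ∈ Q (other pairings), all impossible. Hence [Q(γ):Q] = 4 = [Q(√97, √213):Q], so Q(γ) = Q(√97, √213).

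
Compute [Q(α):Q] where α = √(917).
[Q(α):Q] = 2

[Q(α):Q] equals the degree of the minimal polynomial of α. Here α^2 = 917 and x^2 - 917 is irreducible (d = 917 is squarefree, ≠ 1, hence not a square), so deg(m_α) = 2. Thus [Q(α):Q] = 2.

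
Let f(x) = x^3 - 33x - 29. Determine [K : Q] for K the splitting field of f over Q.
[K : Q] = 6

By the rational root test, any rational root of the monic integer polynomial f(x) = x^3 - 33x - 29 must be an integer dividing the constant term -29, i.e. one of ±{1, 29}. Evaluating: f(1) = -61, f(-1) = 3, f(29) = 23403, f(-29) = -23461; none is 0, so f has no rational root and is therefore irreducible over Q (a cubic with no linear factor over a field is irreducible). For an irreducible cubic, the Galois group is A_3 or S_3 according as the discriminant disc(f) = -4a^3 - 27b^2 = -4·(-33)^3 - 27·(-29)^2 = 121041 is or is not a square in Q. Here disc(f) = 121041 is not a perfect square in Q, so the Galois group of f over Q is not contained in A_3 and must be all of S_3. The splitting field has degree |S_3| = 6 over Q, so [K : Q] = 6.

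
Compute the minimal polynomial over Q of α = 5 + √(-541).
m_α(x) = x^2 - 10x + 566

From α - 5 = √(-541), squaring gives (α - 5)^2 = -541, i.e. α^2 - 10α + 25 = -541, so α^2 - 10α + 566 = 0. The discriminant of x^2 - 10x + 566 is (-10)^2 - 4·(566) = 100 - 2264 = -2164, and 4·(-541) is not a perfect square in Q since -541 is squarefree and ≠ 1. Hence x^2 - 10x + 566 is irreducible over Q and is the minimal polynomial of α.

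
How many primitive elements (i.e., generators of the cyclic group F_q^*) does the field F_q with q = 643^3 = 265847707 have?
There are φ(265847706) = 86821632 primitive elements

F_q^* is cyclic of order q - 1 = 265847706. A cyclic group of order m has exactly φ(m) generators. Here m = 265847706 = 2 · 3^2 · 97 · 107 · 1423, so the number of primitive elements is φ(265847706) = 86821632.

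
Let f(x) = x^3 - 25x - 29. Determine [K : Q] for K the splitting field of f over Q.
[K : Q] = 6

By the rational root test, any rational root of the monic integer polynomial f(x) = x^3 - 25x - 29 must be an integer dividing the constant term -29, i.e. one of ±{1, 29}. Evaluating: f(1) = -53, f(-1) = -5, f(29) = 23635, f(-29) = -23693; none is 0, so f has no rational root and is therefore irreducible over Q (a cubic with no linear factor over a field is irreducible). For an irreducible cubic, the Galois group is A_3 or S_3 according as the discriminant disc(f) = -4a^3 - 27b^2 = -4·(-25)^3 - 27·(-29)^2 = 39793 is or is not a square in Q. Here disc(f) = 39793 is not a perfect square in Q, so the Galois group of f over Q is not contained in A_3 and must be all of S_3. The splitting field has degree |S_3| = 6 over Q, so [K : Q] = 6.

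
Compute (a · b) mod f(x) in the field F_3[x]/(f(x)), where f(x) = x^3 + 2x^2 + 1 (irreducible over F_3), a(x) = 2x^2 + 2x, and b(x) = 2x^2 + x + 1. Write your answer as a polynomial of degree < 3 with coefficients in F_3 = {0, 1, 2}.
a · b ≡ 2x^2 + x + 2 (mod f(x))

Multiply in F_3[x]: a(x)·b(x) = (2x^2 + 2x)·(2x^2 + x + 1) = x^4 + x^2 + 2x. This has degree ≥ 3, so divide by f(x) over F_3: x^4 + x^2 + 2x = (x + 1)·(x^3 + 2x^2 + 1) + (2x^2 + x + 2). Hence a·b ≡ 2x^2 + x + 2 (mod f). (F_3[x]/(f) is a field with 3^3 = 27 elements since f is irreducible of degree 3.)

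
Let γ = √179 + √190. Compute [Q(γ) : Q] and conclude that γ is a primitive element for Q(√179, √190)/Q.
[Q(γ) : Q] = 4 (equivalently, Q(γ) = Q(√179, √190))

Obviously Q(γ) ⊆ Q(√179, √190), and [Q(√179, √190):Q] = 4 (since 179, 190 are distinct squarefree integers > 1 with 34010 not a perfect square). To show equality we compute the minimal polynomial of γ. From γ = √179 + √190: γ^2 = 179 + 2√(34010) + 190 = 369 + 2√(34010), so γ^2 - 369 = 2√(34010); squaring, (γ^2 - 369)^2 = 4·34010, i.e. γ^4 - 738γ^2 + 136161 - 136040 = 0, i.e. γ^4 - 738γ^2 + 121 = 0. So γ is a root of x^4 - 738x^2 + 121. This polynomial is irreducible over Q: it has no rational root (each ±√179 ± √190 is irrational), and any factorization into two quadratics over Q would force √(34010) ∈ Q (pairing opposite roots) or √179, √190 ∈ Q (other pairings), all impossible. Hence [Q(γ):Q] = 4 = [Q(√179, √190):Q], so Q(γ) = Q(√179, √190).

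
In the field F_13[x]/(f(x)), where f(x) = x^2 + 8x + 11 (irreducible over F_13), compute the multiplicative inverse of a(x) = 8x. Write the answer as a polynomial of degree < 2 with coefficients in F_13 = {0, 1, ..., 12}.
a(x)^(-1) ≡ 9x + 7 (mod f(x))

Since f is irreducible over F_13, F_13[x]/(f) is a field and a(x) ≠ 0 has an inverse. Apply the extended Euclidean algorithm to f(x) and a(x) in F_13[x]: f(x) = (5x + 1)·a(x) + (11). The last nonzero remainder is the constant 11 = gcd(f, a) in F_13. Back-substituting through the division chain expresses 11 = s(x)·a(x) + t(x)·f(x) with s(x) ≡ 8x + 12 (mod f), so (8x + 12)·a(x) ≡ 11 (mod f). Multiplying by 11^(-1) ≡ 6 in F_13 gives a(x)^(-1) ≡ 6·(8x + 12) ≡ 9x + 7 (mod f). Check: (8x)·(9x + 7) = 7x^2 + 4x ≡ 1 (mod x^2 + 8x + 11).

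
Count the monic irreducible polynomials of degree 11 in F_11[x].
There are 25937424600 monic irreducible polynomials of degree 11 over F_11

Each element of F_{11^11} that lies in no proper subfield is a root of exactly one monic irreducible of degree 11 over F_11, and each such polynomial has 11 distinct roots in F_{11^11}. By Möbius inversion the count is N_11(11) = (1/11) Σ_{d|11} μ(11/d) · 11^d = (1/11)(μ(11)·11^1 + μ(1)·11^11) = 285311670600/11 = 25937424600.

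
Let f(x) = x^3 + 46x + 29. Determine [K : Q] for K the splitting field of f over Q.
[K : Q] = 6

By the rational root test, any rational root of the monic integer polynomial f(x) = x^3 + 46x + 29 must be an integer dividing the constant term 29, i.e. one of ±{1, 29}. Evaluating: f(1) = 76, f(-1) = -18, f(29) = 25752, f(-29) = -25694; none is 0, so f has no rational root and is therefore irreducible over Q (a cubic with no linear factor over a field is irreducible). For an irreducible cubic, the Galois group is A_3 or S_3 according as the discriminant disc(f) = -4a^3 - 27b^2 = -4·(46)^3 - 27·(29)^2 = -412051 is or is not a square in Q. Here disc(f) = -412051 is not a perfect square in Q, so the Galois group of f over Q is not contained in A_3 and must be all of S_3. The splitting field has degree |S_3| = 6 over Q, so [K : Q] = 6.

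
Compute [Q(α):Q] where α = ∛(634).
[Q(α):Q] = 3

The minimal polynomial of α is x^3 - 634, irreducible over Q since 634 is not a perfect cube (so x^3 - 634 has no rational root). Hence [Q(α):Q] = deg(m_α) = 3.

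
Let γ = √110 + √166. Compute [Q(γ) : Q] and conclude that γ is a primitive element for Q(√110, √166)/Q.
[Q(γ) : Q] = 4 (equivalently, Q(γ) = Q(√110, √166))

Obviously Q(γ) ⊆ Q(√110, √166), and [Q(√110, √166):Q] = 4 (since 110, 166 are distinct squarefree integers > 1 with 18260 not a perfect square). To show equality we compute the minimal polynomial of γ. From γ = √110 + √166: γ^2 = 110 + 2√(18260) + 166 = 276 + 2√(18260), so γ^2 - 276 = 2√(18260); squaring, (γ^2 - 276)^2 = 4·18260, i.e. γ^4 - 552γ^2 + 76176 - 73040 = 0, i.e. γ^4 - 552γ^2 + 3136 = 0. So γ is a root of x^4 - 552x^2 + 3136. This polynomial is irreducible over Q: it has no rational root (each ±√110 ± √166 is irrational), and any factorization into two quadratics over Q would force √(18260) ∈ Q (pairing opposite roots) or √110, √166 ∈ Q (other pairings), all impossible. Hence [Q(γ):Q] = 4 = [Q(√110, √166):Q], so Q(γ) = Q(√110, √166).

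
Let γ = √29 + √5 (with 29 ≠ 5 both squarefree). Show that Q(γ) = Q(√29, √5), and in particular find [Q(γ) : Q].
[Q(γ) : Q] = 4 (equivalently, Q(γ) = Q(√29, √5))

Obviously Q(γ) ⊆ Q(√29, √5), and [Q(√29, √5):Q] = 4 (since 29, 5 are distinct squarefree integers > 1 with 145 not a perfect square). To show equality we compute the minimal polynomial of γ. From γ = √29 + √5: γ^2 = 29 + 2√(145) + 5 = 34 + 2√(145), so γ^2 - 34 = 2√(145); squaring, (γ^2 - 34)^2 = 4·145, i.e. γ^4 - 68γ^2 + 1156 - 580 = 0, i.e. γ^4 - 68γ^2 + 576 = 0. So γ is a root of x^4 - 68x^2 + 576. This polynomial is irreducible over Q: it has no rational root (each ±√29 ± √5 is irrational), and any factorization into two quadratics over Q would force √(145) ∈ Q (pairing opposite roots) or √29, √5 ∈ Q (other pairings), all impossible. Hence [Q(γ):Q] = 4 = [Q(√29, √5):Q], so Q(γ) = Q(√29, √5).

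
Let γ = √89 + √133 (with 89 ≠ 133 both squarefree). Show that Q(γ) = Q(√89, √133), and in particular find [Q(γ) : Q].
[Q(γ) : Q] = 4 (equivalently, Q(γ) = Q(√89, √133))

Obviously Q(γ) ⊆ Q(√89, √133), and [Q(√89, √133):Q] = 4 (since 89, 133 are distinct squarefree integers > 1 with 11837 not a perfect square). To show equality we compute the minimal polynomial of γ. From γ = √89 + √133: γ^2 = 89 + 2√(11837) + 133 = 222 + 2√(11837), so γ^2 - 222 = 2√(11837); squaring, (γ^2 - 222)^2 = 4·11837, i.e. γ^4 - 444γ^2 + 49284 - 47348 = 0, i.e. γ^4 - 444γ^2 + 1936 = 0. So γ is a root of x^4 - 444x^2 + 1936. This polynomial is irreducible over Q: it has no rational root (each ±√89 ± √133 is irrational), and any factorization into two quadratics over Q would force √(11837) ∈ Q (pairing opposite roots) or √89, √133 ∈ Q (other pairings), all impossible. Hence [Q(γ):Q] = 4 = [Q(√89, √133):Q], so Q(γ) = Q(√89, √133).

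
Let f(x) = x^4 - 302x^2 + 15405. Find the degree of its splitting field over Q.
[K : Q] = 4

Solving the quadratic in x^2: x^2 = (302 ± √(302^2 - 4·15405))/2 = (302 ± √29584)/2 = (302 ± 172)/2, giving x^2 = 65 or x^2 = 237. So f(x) = (x^2 - 65)(x^2 - 237) and the roots of f are ±√65, ±√237. Hence the splitting field is K = Q(√65, √237). Since 65 and 237 are distinct squarefree integers > 1, their product 15405 is not a perfect square, so √237 ∉ Q(√65). By the tower law [K:Q] = [Q(√65,√237):Q(√65)] · [Q(√65):Q] = 2 · 2 = 4.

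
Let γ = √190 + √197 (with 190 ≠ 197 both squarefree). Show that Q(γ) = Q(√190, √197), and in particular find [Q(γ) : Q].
[Q(γ) : Q] = 4 (equivalently, Q(γ) = Q(√190, √197))

Obviously Q(γ) ⊆ Q(√190, √197), and [Q(√190, √197):Q] = 4 (since 190, 197 are distinct squarefree integers > 1 with 37430 not a perfect square). To show equality we compute the minimal polynomial of γ. From γ = √190 + √197: γ^2 = 190 + 2√(37430) + 197 = 387 + 2√(37430), so γ^2 - 387 = 2√(37430); squaring, (γ^2 - 387)^2 = 4·37430, i.e. γ^4 - 774γ^2 + 149769 - 149720 = 0, i.e. γ^4 - 774γ^2 + 49 = 0. So γ is a root of x^4 - 774x^2 + 49. This polynomial is irreducible over Q: it has no rational root (each ±√190 ± √197 is irrational), and any factorization into two quadratics over Q would force √(37430) ∈ Q (pairing opposite roots) or √190, √197 ∈ Q (other pairings), all impossible. Hence [Q(γ):Q] = 4 = [Q(√190, √197):Q], so Q(γ) = Q(√190, √197).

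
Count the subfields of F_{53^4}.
F_{53^4} has 3 subfields

The subfields of F_{p^n} are exactly the fields F_{p^d} for d | n (each is the fixed field of the unique index-d subgroup of Gal(F_{p^n}/F_p) ≅ Z/nZ). The divisors of n = 4 are {1, 2, 4}, giving 3 subfields: F_{53^1}, F_{53^2}, F_{53^4}.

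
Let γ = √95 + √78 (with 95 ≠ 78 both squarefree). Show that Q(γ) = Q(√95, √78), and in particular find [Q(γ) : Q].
[Q(γ) : Q] = 4 (equivalently, Q(γ) = Q(√95, √78))

Obviously Q(γ) ⊆ Q(√95, √78), and [Q(√95, √78):Q] = 4 (since 95, 78 are distinct squarefree integers > 1 with 7410 not a perfect square). To show equality we compute the minimal polynomial of γ. From γ = √95 + √78: γ^2 = 95 + 2√(7410) + 78 = 173 + 2√(7410), so γ^2 - 173 = 2√(7410); squaring, (γ^2 - 173)^2 = 4·7410, i.e. γ^4 - 346γ^2 + 29929 - 29640 = 0, i.e. γ^4 - 346γ^2 + 289 = 0. So γ is a root of x^4 - 346x^2 + 289. This polynomial is irreducible over Q: it has no rational root (each ±√95 ± √78 is irrational), and any factorization into two quadratics over Q would force √(7410) ∈ Q (pairing opposite roots) or √95, √78 ∈ Q (other pairings), all impossible. Hence [Q(γ):Q] = 4 = [Q(√95, √78):Q], so Q(γ) = Q(√95, √78).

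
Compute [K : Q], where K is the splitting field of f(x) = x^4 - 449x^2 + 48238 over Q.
[K : Q] = 4

Solving the quadratic in x^2: x^2 = (449 ± √(449^2 - 4·48238))/2 = (449 ± √8649)/2 = (449 ± 93)/2, giving x^2 = 178 or x^2 = 271. So f(x) = (x^2 - 178)(x^2 - 271) and the roots of f are ±√178, ±√271. Hence the splitting field is K = Q(√178, √271). Since 178 and 271 are distinct squarefree integers > 1, their product 48238 is not a perfect square, so √271 ∉ Q(√178). By the tower law [K:Q] = [Q(√178,√271):Q(√178)] · [Q(√178):Q] = 2 · 2 = 4.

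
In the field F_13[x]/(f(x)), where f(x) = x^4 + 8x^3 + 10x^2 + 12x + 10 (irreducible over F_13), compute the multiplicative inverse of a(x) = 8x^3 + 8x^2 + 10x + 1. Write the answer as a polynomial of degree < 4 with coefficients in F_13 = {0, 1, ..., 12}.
a(x)^(-1) ≡ 10x^3 + 11x^2 + 10x + 6 (mod f(x))

Since f is irreducible over F_13, F_13[x]/(f) is a field and a(x) ≠ 0 has an inverse. Apply the extended Euclidean algorithm to f(x) and a(x) in F_13[x]: f(x) = (5x + 9)·a(x) + (5x^2 + 8x + 1);  a(x) = (12x + 11)·(5x^2 + 8x + 1) + (x + 3);  (5x^2 + 8x + 1) = (5x + 6)·(x + 3) + (9). The last nonzero remainder is the constant 9 = gcd(f, a) in F_13. Back-substituting through the division chain expresses 9 = s(x)·a(x) + t(x)·f(x) with s(x) ≡ 12x^3 + 8x^2 + 12x + 2 (mod f), so (12x^3 + 8x^2 + 12x + 2)·a(x) ≡ 9 (mod f). Multiplying by 9^(-1) ≡ 3 in F_13 gives a(x)^(-1) ≡ 3·(12x^3 + 8x^2 + 12x + 2) ≡ 10x^3 + 11x^2 + 10x + 6 (mod f). Check: (8x^3 + 8x^2 + 10x + 1)·(10x^3 + 11x^2 + 10x + 6) = 2x^6 + 12x^5 + 8x^4 + x^3 + 3x^2 + 5x + 6 ≡ 1 (mod x^4 + 8x^3 + 10x^2 + 12x + 10).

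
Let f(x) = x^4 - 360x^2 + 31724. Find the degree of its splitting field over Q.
[K : Q] = 4

Solving the quadratic in x^2: x^2 = (360 ± √(360^2 - 4·31724))/2 = (360 ± √2704)/2 = (360 ± 52)/2, giving x^2 = 206 or x^2 = 154. So f(x) = (x^2 - 206)(x^2 - 154) and the roots of f are ±√206, ±√154. Hence the splitting field is K = Q(√206, √154). Since 206 and 154 are distinct squarefree integers > 1, their product 31724 is not a perfect square, so √154 ∉ Q(√206). By the tower law [K:Q] = [Q(√206,√154):Q(√206)] · [Q(√206):Q] = 2 · 2 = 4.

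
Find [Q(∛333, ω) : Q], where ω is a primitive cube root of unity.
[Q(∛333, ω) : Q] = 6

[Q(∛333):Q] = 3 (min poly x^3 - 333, irreducible since 333 is not a perfect cube). [Q(ω):Q] = 2 (min poly x^2 + x + 1). Since Q(∛333) ⊂ R and ω ∉ R, we have ω ∉ Q(∛333), so x^2 + x + 1 remains irreducible over Q(∛333) and [Q(∛333, ω) : Q(∛333)] = 2. By the tower law, [Q(∛333, ω) : Q] = 3 · 2 = 6. (In fact Q(∛333, ω) is the splitting field of x^3 - 333 over Q.)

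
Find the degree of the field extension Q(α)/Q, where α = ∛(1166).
[Q(α):Q] = 3

The minimal polynomial of α is x^3 - 1166, irreducible over Q since 1166 is not a perfect cube (so x^3 - 1166 has no rational root). Hence [Q(α):Q] = deg(m_α) = 3.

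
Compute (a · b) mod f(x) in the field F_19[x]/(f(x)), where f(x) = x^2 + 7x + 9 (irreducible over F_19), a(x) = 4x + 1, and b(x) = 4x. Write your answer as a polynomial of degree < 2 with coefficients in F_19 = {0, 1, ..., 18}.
a · b ≡ 6x + 8 (mod f(x))

Multiply in F_19[x]: a(x)·b(x) = (4x + 1)·(4x) = 16x^2 + 4x. This has degree ≥ 2, so divide by f(x) over F_19: 16x^2 + 4x = (16)·(x^2 + 7x + 9) + (6x + 8). Hence a·b ≡ 6x + 8 (mod f). (F_19[x]/(f) is a field with 19^2 = 361 elements since f is irreducible of degree 2.)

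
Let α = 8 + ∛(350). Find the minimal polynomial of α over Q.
m_α(x) = x^3 - 24x^2 + 192x - 862

Set β = α - 8 = ∛(350), so β^3 = 350. Then (α - 8)^3 - 350 = 0, i.e. α is a root of g(x) = (x - 8)^3 - 350 = x^3 - 24x^2 + 192x - 862. Since g(x) = h(x - 8) where h(x) = x^3 - 350, and h is irreducible over Q (because 350 is not a perfect cube, so h has no rational root, and a monic cubic with no rational root is irreducible), g is also irreducible (irreducibility is preserved under the substitution x → x - 8). Hence m_α(x) = x^3 - 24x^2 + 192x - 862.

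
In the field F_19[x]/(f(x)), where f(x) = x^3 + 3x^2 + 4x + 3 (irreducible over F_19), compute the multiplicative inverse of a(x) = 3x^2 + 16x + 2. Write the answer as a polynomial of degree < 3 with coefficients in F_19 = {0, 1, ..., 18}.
a(x)^(-1) ≡ 6x^2 + 16x + 12 (mod f(x))

Since f is irreducible over F_19, F_19[x]/(f) is a field and a(x) ≠ 0 has an inverse. Apply the extended Euclidean algorithm to f(x) and a(x) in F_19[x]: f(x) = (13x + 14)·a(x) + (x + 13);  a(x) = (3x + 15)·(x + 13) + (16). The last nonzero remainder is the constant 16 = gcd(f, a) in F_19. Back-substituting through the division chain expresses 16 = s(x)·a(x) + t(x)·f(x) with s(x) ≡ x^2 + 9x + 2 (mod f), so (x^2 + 9x + 2)·a(x) ≡ 16 (mod f). Multiplying by 16^(-1) ≡ 6 in F_19 gives a(x)^(-1) ≡ 6·(x^2 + 9x + 2) ≡ 6x^2 + 16x + 12 (mod f). Check: (3x^2 + 16x + 2)·(6x^2 + 16x + 12) = 18x^4 + 11x^3 + 15x + 5 ≡ 1 (mod x^3 + 3x^2 + 4x + 3).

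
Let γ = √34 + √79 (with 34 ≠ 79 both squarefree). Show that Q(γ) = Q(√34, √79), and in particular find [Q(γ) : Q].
[Q(γ) : Q] = 4 (equivalently, Q(γ) = Q(√34, √79))

Obviously Q(γ) ⊆ Q(√34, √79), and [Q(√34, √79):Q] = 4 (since 34, 79 are distinct squarefree integers > 1 with 2686 not a perfect square). To show equality we compute the minimal polynomial of γ. From γ = √34 + √79: γ^2 = 34 + 2√(2686) + 79 = 113 + 2√(2686), so γ^2 - 113 = 2√(2686); squaring, (γ^2 - 113)^2 = 4·2686, i.e. γ^4 - 226γ^2 + 12769 - 10744 = 0, i.e. γ^4 - 226γ^2 + 2025 = 0. So γ is a root of x^4 - 226x^2 + 2025. This polynomial is irreducible over Q: it has no rational root (each ±√34 ± √79 is irrational), and any factorization into two quadratics over Q would force √(2686) ∈ Q (pairing opposite roots) or √34, √79 ∈ Q (other pairings), all impossible. Hence [Q(γ):Q] = 4 = [Q(√34, √79):Q], so Q(γ) = Q(√34, √79).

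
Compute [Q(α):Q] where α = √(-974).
[Q(α):Q] = 2

[Q(α):Q] equals the degree of the minimal polynomial of α. Here α^2 = -974 and x^2 + 974 is irreducible (d = -974 is squarefree, ≠ 1, hence not a square), so deg(m_α) = 2. Thus [Q(α):Q] = 2.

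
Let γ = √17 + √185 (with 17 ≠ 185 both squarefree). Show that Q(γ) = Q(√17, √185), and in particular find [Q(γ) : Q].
[Q(γ) : Q] = 4 (equivalently, Q(γ) = Q(√17, √185))

Obviously Q(γ) ⊆ Q(√17, √185), and [Q(√17, √185):Q] = 4 (since 17, 185 are distinct squarefree integers > 1 with 3145 not a perfect square). To show equality we compute the minimal polynomial of γ. From γ = √17 + √185: γ^2 = 17 + 2√(3145) + 185 = 202 + 2√(3145), so γ^2 - 202 = 2√(3145); squaring, (γ^2 - 202)^2 = 4·3145, i.e. γ^4 - 404γ^2 + 40804 - 12580 = 0, i.e. γ^4 - 404γ^2 + 28224 = 0. So γ is a root of x^4 - 404x^2 + 28224. This polynomial is irreducible over Q: it has no rational root (each ±√17 ± √185 is irrational), and any factorization into two quadratics over Q would force √(3145) ∈ Q (pairing opposite roots) or √17, √185 ∈ Q (other pairings), all impossible. Hence [Q(γ):Q] = 4 = [Q(√17, √185):Q], so Q(γ) = Q(√17, √185).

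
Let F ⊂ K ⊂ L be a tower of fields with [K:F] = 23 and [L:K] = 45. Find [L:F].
[L:F] = 1035

The tower law says that for any tower of field extensions F ⊂ K ⊂ L with finite degrees, [L:F] = [L:K] · [K:F]. Here this gives [L:F] = 45 · 23 = 1035.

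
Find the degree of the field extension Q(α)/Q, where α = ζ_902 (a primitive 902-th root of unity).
[Q(α):Q] = 400

The minimal polynomial of ζ_902 over Q is the 902-th cyclotomic polynomial Φ_902(x), which is irreducible over Q and has degree φ(902) = 400. Hence [Q(α):Q] = φ(902) = 400.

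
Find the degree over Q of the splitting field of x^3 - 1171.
[K : Q] = 6

The roots of x^3 - 1171 are ∛1171, ω∛1171, ω^2∛1171 where ω = e^(2πi/3) is a primitive cube root of unity, so K = Q(∛1171, ω). Now [Q(∛1171):Q] = 3 (since 1171 is not a perfect cube, x^3 - 1171 is irreducible) and [Q(ω):Q] = 2. Both 2 and 3 divide [K:Q], and [K:Q] ≤ 3·2 = 6, so [K:Q] = 6. (Equivalently: Q(∛1171) ⊂ R but ω ∉ R, so [K : Q(∛1171)] = 2.)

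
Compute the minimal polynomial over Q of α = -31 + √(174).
m_α(x) = x^2 + 62x + 787

From α + 31 = √(174), squaring gives (α + 31)^2 = 174, i.e. α^2 + 62α + 961 = 174, so α^2 + 62α + 787 = 0. The discriminant of x^2 + 62x + 787 is (62)^2 - 4·(787) = 3844 - 3148 = 696, and 4·(174) is not a perfect square in Q since 174 is squarefree and ≠ 1. Hence x^2 + 62x + 787 is irreducible over Q and is the minimal polynomial of α.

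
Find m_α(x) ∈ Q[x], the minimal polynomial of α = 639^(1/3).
m_α(x) = x^3 - 639

α satisfies α^3 = 639, so x^3 - 639 annihilates α. By the rational root test, a rational root p/q (in lowest terms) of x^3 - 639 would satisfy p^3 = 639 q^3, forcing q = 1 and p^3 = 639; but 639 is not a perfect cube, contradiction. A monic cubic over Q with no rational root is irreducible (any nontrivial factorization would include a linear factor). Hence x^3 - 639 is the minimal polynomial of α, and in particular [Q(α):Q] = 3.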